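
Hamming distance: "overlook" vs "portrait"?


Comparing character by character (same length = 8):
  Pos 0: 'o' vs 'p' !=
  Pos 1: 'v' vs 'o' !=
  Pos 2: 'e' vs 'r' !=
  Pos 3: 'r' vs 't' !=
  Pos 4: 'l' vs 'r' !=
  Pos 5: 'o' vs 'a' !=
  Pos 6: 'o' vs 'i' !=
  Pos 7: 'k' vs 't' !=
Hamming distance = 8


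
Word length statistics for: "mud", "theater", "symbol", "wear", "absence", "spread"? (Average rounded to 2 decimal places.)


Lengths: "mud"=3, "theater"=7, "symbol"=6, "wear"=4, "absence"=7, "spread"=6
Sum = 33, Count = 6
Average = 33/6 = 5.50
= avg=5.50, min=3, max=7


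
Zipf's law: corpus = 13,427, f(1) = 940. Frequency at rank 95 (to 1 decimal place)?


Zipf's law: f(r) = f(1) / r
f(1) = 940
f(95) = 940 / 95
= 9.9 occurrences


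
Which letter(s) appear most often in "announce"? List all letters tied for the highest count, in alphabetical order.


Word: "announce"
Letter counts:
  'a': 1
  'c': 1
  'e': 1
  'n': 3
  'o': 1
  'u': 1
Maximum count = 3
Most frequent = 'n' (3 times each)


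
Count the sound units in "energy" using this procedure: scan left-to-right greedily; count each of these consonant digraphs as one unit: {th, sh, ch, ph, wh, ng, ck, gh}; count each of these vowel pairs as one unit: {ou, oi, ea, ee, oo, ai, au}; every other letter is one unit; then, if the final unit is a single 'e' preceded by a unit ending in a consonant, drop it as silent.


Word: "energy" (6 letters)
Left-to-right scan:
  1. 'e' (letter)
  2. 'n' (letter)
  3. 'e' (letter)
  4. 'r' (letter)
  5. 'g' (letter)
  6. 'y' (letter)
Units from scan: 6
Sound units = 6 units


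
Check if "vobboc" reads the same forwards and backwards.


Word: "vobboc"
Reversed: "cobbov"
Forward == Backward? vobboc != cobbov
Palindrome = No


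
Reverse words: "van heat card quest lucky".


Original: "van heat card quest lucky"
Words (1..n): van | heat | card | quest | lucky
Reversed (n..1): lucky | quest | card | heat | van
Result = "lucky quest card heat van"


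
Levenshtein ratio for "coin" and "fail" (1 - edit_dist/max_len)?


Word 1: "coin" (length 4)
Word 2: "fail" (length 4)
One optimal edit sequence:
  1. substitute 'c' -> 'f'  (+1)
  2. substitute 'o' -> 'a'  (+1)
  3. keep 'i'
  4. substitute 'n' -> 'l'  (+1)
Edit distance = 3
Max length = max(4, 4) = 4
Similarity = 1 - 3/4
= 0.2500


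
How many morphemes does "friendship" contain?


Word: "friendship"
Morphemes: friend / -ship
Each morpheme carries meaning
= 2 morphemes


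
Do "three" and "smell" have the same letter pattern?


Pattern of "three": [0, 1, 2, 3, 3]
Pattern of "smell": [0, 1, 2, 3, 3]
Patterns match
Same pattern = Yes


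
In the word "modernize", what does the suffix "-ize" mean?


Suffix: -ize
Example: modernize (modern + -ize)
Meaning = to make


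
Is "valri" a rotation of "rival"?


Word: "rival", Candidate: "valri"
Method: check if candidate is substring of word+word
"rivalrival" contains "valri"? Yes
Is rotation = Yes


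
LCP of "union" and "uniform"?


Word 1: "union"
Word 2: "uniform"
Comparing from start:
  Pos 0: 'u' == 'u'
  Pos 1: 'n' == 'n'
  Pos 2: 'i' == 'i'
  Pos 3: 'o' != 'f' (stop)
LCP = "uni" (length 3)


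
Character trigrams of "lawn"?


Word: "lawn" (length 4)
Number of trigrams = 4 - 3 + 1 = 2
  Position 0: "law"
  Position 1: "awn"
Trigrams = "law", "awn"


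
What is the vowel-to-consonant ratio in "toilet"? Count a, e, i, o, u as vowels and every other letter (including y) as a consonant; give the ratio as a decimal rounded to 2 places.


Word: "toilet"
Vowels (a,e,i,o,u): 3
Consonants: 3
Ratio = 3/3
= 1.00


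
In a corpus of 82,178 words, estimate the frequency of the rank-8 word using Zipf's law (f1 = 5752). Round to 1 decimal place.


Zipf's law: f(r) = f(1) / r
f(1) = 5752
f(8) = 5752 / 8
= 719.0 occurrences


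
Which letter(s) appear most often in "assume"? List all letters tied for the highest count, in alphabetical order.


Word: "assume"
Letter counts:
  'a': 1
  'e': 1
  'm': 1
  's': 2
  'u': 1
Maximum count = 2
Most frequent = 's' (2 times each)


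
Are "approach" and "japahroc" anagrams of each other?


Word 1: "approach" → sorted: aachoppr
Word 2: "japahroc" → sorted: aachjopr
Same letters? aachoppr != aachjopr
Anagram = No


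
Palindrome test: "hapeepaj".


Word: "hapeepaj"
Reversed: "japeepah"
Forward == Backward? hapeepaj != japeepah
Palindrome = No


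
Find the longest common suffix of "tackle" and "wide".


Word 1: "tackle"
Word 2: "wide"
Comparing from end:
  Pos -1: 'e' == 'e'
  Pos -2: 'l' != 'd' (stop)
LCS = "e" (length 1)


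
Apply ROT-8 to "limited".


Word: "limited"
Shift: 8
Each letter → (letter + shift) mod 26:
  'l' (11) + 8 = 19 → 't'
  'i' (8) + 8 = 16 → 'q'
  'm' (12) + 8 = 20 → 'u'
  'i' (8) + 8 = 16 → 'q'
  't' (19) + 8 = 1 → 'b'
  'e' (4) + 8 = 12 → 'm'
  'd' (3) + 8 = 11 → 'l'
Result = "tquqbml"


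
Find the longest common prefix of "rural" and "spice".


Word 1: "rural"
Word 2: "spice"
Comparing from start:
  Pos 0: 'r' != 's' (stop)
LCP = "" (length 0)


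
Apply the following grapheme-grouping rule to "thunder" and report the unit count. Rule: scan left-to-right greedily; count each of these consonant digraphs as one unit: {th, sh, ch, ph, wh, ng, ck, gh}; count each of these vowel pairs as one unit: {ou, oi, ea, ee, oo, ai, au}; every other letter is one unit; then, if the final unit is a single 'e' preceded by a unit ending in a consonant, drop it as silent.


Word: "thunder" (7 letters)
Left-to-right scan:
  [1] 'th' (digraph)
  [2] 'u' (letter)
  [3] 'n' (letter)
  [4] 'd' (letter)
  [5] 'e' (letter)
  [6] 'r' (letter)
Units from scan: 6
Sound units = 6 units


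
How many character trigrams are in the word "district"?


Word: "district" (length 8)
Number of 3-grams = length - 3 + 1 = 8 - 3 + 1
= 6


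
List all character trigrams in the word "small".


Word: "small" (length 5)
Number of trigrams = 5 - 3 + 1 = 3
  Position 0: "sma"
  Position 1: "mal"
  Position 2: "all"
Trigrams = "sma", "mal", "all"


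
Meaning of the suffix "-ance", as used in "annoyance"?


Suffix: -ance
Example: annoyance = annoy + -ance
Meaning = state of


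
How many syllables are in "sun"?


Word: "sun"
Syllable breakdown: sun
Counting: 1 part
= 1 syllable


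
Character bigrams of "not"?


Word: "not" (length 3)
Number of bigrams = 3 - 2 + 1 = 2
  Position 0: "no"
  Position 1: "ot"
Bigrams = "no", "ot"


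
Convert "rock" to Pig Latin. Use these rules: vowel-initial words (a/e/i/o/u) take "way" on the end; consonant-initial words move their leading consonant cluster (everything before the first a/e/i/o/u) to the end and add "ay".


Word: "rock"
Starts with consonant(s) → move to end, add 'ay'
Consonant cluster: "r"
Pig Latin = "ockray"


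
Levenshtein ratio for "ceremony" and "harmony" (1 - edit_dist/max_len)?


Word 1: "ceremony" (length 8)
Word 2: "harmony" (length 7)
One optimal edit sequence:
  1. substitute 'c' -> 'h'  (+1)
  2. substitute 'e' -> 'a'  (+1)
  3. keep 'r'
  4. delete 'e'  (+1)
  5. keep 'm'
  6. keep 'o'
  7. keep 'n'
  8. keep 'y'
Edit distance = 3
Max length = max(8, 7) = 8
Similarity = 1 - 3/8
= 0.6250


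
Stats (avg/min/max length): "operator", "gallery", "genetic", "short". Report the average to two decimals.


Lengths: "operator"=8, "gallery"=7, "genetic"=7, "short"=5
Sum = 27, Count = 4
Average = 27/4 = 6.75
= avg=6.75, min=5, max=8


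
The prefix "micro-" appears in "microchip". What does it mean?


Prefix: micro-
Example: microchip (micro- + chip)
Meaning = small


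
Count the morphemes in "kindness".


Word: "kindness"
Morphemes: kind + -ness
Each morpheme carries meaning
= 2 morphemes


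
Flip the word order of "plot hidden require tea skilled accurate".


Original: "plot hidden require tea skilled accurate"
Words (1..n): plot | hidden | require | tea | skilled | accurate
Reversed (n..1): accurate | skilled | tea | require | hidden | plot
Result = "accurate skilled tea require hidden plot"


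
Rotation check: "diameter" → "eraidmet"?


Word: "diameter", Candidate: "eraidmet"
Method: check if candidate is substring of word+word
"diameterdiameter" contains "eraidmet"? No
Is rotation = No


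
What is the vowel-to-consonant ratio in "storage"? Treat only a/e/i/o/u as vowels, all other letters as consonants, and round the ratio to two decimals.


Word: "storage"
Vowels (a,e,i,o,u): 3
Consonants: 4
Ratio = 3/4
= 0.75


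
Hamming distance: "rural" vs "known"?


Comparing character by character (same length = 5):
  Pos 0: 'r' vs 'k' !=
  Pos 1: 'u' vs 'n' !=
  Pos 2: 'r' vs 'o' !=
  Pos 3: 'a' vs 'w' !=
  Pos 4: 'l' vs 'n' !=
Hamming distance = 5


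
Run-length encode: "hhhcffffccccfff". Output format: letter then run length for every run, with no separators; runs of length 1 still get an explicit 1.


String: "hhhcffffccccfff"
Scanning for consecutive runs:
  'h' x 3
  'c' x 1
  'f' x 4
  'c' x 4
  'f' x 3
RLE = "h3c1f4c4f3"


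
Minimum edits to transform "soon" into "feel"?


Word 1: "soon" (length 4)
Word 2: "feel" (length 4)
One optimal edit sequence (insert/delete/substitute each cost 1):
  1. substitute 's' -> 'f'  (+1)
  2. substitute 'o' -> 'e'  (+1)
  3. substitute 'o' -> 'e'  (+1)
  4. substitute 'n' -> 'l'  (+1)
Total edit operations: 4
Edit distance = 4


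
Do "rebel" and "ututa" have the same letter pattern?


Pattern of "rebel": [0, 1, 2, 1, 3]
Pattern of "ututa": [0, 1, 0, 1, 2]
Patterns do not match
Same pattern = No


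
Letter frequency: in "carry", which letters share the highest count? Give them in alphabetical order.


Word: "carry"
Letter counts:
  'a': 1
  'c': 1
  'r': 2
  'y': 1
Maximum count = 2
Most frequent = 'r' (2 times each)


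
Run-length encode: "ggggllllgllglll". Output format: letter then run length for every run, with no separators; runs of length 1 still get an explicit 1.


String: "ggggllllgllglll"
Scanning for consecutive runs:
  'g' x 4
  'l' x 4
  'g' x 1
  'l' x 2
  'g' x 1
  'l' x 3
RLE = "g4l4g1l2g1l3"


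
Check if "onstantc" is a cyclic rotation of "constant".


Word: "constant", Candidate: "onstantc"
Method: check if candidate is substring of word+word
"constantconstant" contains "onstantc"? Yes
Is rotation = Yes


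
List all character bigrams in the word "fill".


Word: "fill" (length 4)
Number of bigrams = 4 - 2 + 1 = 3
  Position 0: "fi"
  Position 1: "il"
  Position 2: "ll"
Bigrams = "fi", "il", "ll"


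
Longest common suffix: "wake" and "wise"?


Word 1: "wake"
Word 2: "wise"
Comparing from end:
  Pos -1: 'e' == 'e'
  Pos -2: 'k' != 's' (stop)
LCS = "e" (length 1)


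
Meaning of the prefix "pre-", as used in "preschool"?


Prefix: pre-
Example: preschool (pre- + school)
Meaning = before


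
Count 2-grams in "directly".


Word: "directly" (length 8)
Number of 2-grams = length - 2 + 1 = 8 - 2 + 1
= 7


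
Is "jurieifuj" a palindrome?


Word: "jurieifuj"
Reversed: "jufieiruj"
Forward == Backward? jurieifuj != jufieiruj
Palindrome = No


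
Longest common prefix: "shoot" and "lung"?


Word 1: "shoot"
Word 2: "lung"
Comparing from start:
  Pos 0: 's' != 'l' (stop)
LCP = "" (length 0)


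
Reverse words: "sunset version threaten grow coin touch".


Original: "sunset version threaten grow coin touch"
Words (1..n): sunset | version | threaten | grow | coin | touch
Reversed (n..1): touch | coin | grow | threaten | version | sunset
Result = "touch coin grow threaten version sunset"


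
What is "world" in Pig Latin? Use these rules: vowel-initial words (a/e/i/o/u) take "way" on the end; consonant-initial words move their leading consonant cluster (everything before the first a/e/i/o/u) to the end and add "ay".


Word: "world"
Starts with consonant(s) → move to end, add 'ay'
Consonant cluster: "w"
Pig Latin = "orldway"


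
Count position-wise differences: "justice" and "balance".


Comparing character by character (same length = 7):
  Pos 0: 'j' vs 'b' !=
  Pos 1: 'u' vs 'a' !=
  Pos 2: 's' vs 'l' !=
  Pos 3: 't' vs 'a' !=
  Pos 4: 'i' vs 'n' !=
  Pos 5: 'c' vs 'c' =
  Pos 6: 'e' vs 'e' =
Hamming distance = 5


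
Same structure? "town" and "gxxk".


Pattern of "town": [0, 1, 2, 3]
Pattern of "gxxk": [0, 1, 1, 2]
Patterns do not match
Same pattern = No


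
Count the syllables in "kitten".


Word: "kitten"
Syllable breakdown: kit | ten
Counting: 2 parts
= 2 syllables


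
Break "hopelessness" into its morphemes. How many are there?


Word: "hopelessness"
Morphemes: hope + -less + -ness
Each morpheme carries meaning
= 3 morphemes


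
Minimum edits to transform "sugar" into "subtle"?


Word 1: "sugar" (length 5)
Word 2: "subtle" (length 6)
One optimal edit sequence (insert/delete/substitute each cost 1):
  1. keep 's'
  2. keep 'u'
  3. insert 'b'  (+1)
  4. substitute 'g' -> 't'  (+1)
  5. substitute 'a' -> 'l'  (+1)
  6. substitute 'r' -> 'e'  (+1)
Total edit operations: 4
Edit distance = 4


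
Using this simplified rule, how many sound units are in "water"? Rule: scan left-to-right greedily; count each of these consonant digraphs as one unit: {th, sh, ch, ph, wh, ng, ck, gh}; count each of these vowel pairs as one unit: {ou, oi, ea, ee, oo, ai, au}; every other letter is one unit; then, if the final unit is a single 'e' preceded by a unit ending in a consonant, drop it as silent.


Word: "water" (5 letters)
Left-to-right scan:
  [1] 'w' (letter)
  [2] 'a' (letter)
  [3] 't' (letter)
  [4] 'e' (letter)
  [5] 'r' (letter)
Units from scan: 5
Sound units = 5 units


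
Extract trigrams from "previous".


Word: "previous" (length 8)
Number of trigrams = 8 - 3 + 1 = 6
  Position 0: "pre"
  Position 1: "rev"
  Position 2: "evi"
  Position 3: "vio"
  Position 4: "iou"
  Position 5: "ous"
Trigrams = "pre", "rev", "evi", "vio", "iou", "ous"


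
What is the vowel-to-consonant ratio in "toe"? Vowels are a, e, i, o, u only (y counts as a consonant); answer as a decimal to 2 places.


Word: "toe"
Vowels (a,e,i,o,u): 2
Consonants: 1
Ratio = 2/1
= 2.00


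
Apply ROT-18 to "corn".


Word: "corn"
Shift: 18
Each letter → (letter + shift) mod 26:
  'c' (2) + 18 = 20 → 'u'
  'o' (14) + 18 = 6 → 'g'
  'r' (17) + 18 = 9 → 'j'
  'n' (13) + 18 = 5 → 'f'
Result = "ugjf"


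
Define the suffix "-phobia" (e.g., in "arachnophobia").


Suffix: -phobia
As in: arachnophobia -> arachno- + -phobia
Meaning = fear of


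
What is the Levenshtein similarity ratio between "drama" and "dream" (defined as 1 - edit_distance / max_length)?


Word 1: "drama" (length 5)
Word 2: "dream" (length 5)
One optimal edit sequence:
  1. keep 'd'
  2. keep 'r'
  3. insert 'e'  (+1)
  4. keep 'a'
  5. keep 'm'
  6. delete 'a'  (+1)
Edit distance = 2
Max length = max(5, 5) = 5
Similarity = 1 - 2/5
= 0.6000


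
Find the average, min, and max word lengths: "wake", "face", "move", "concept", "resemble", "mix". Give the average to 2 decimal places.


Lengths: "wake"=4, "face"=4, "move"=4, "concept"=7, "resemble"=8, "mix"=3
Sum = 30, Count = 6
Average = 30/6 = 5.00
= avg=5.00, min=3, max=8


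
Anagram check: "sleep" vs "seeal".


Word 1: "sleep" → sorted: eelps
Word 2: "seeal" → sorted: aeels
Same letters? eelps != aeels
Anagram = No


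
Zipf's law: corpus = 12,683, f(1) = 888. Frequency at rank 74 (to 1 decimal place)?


Zipf's law: f(r) = f(1) / r
f(1) = 888
f(74) = 888 / 74
= 12.0 occurrences


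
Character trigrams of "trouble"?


Word: "trouble" (length 7)
Number of trigrams = 7 - 3 + 1 = 5
  Position 0: "tro"
  Position 1: "rou"
  Position 2: "oub"
  Position 3: "ubl"
  Position 4: "ble"
Trigrams = "tro", "rou", "oub", "ubl", "ble"


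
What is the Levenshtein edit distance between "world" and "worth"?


Word 1: "world" (length 5)
Word 2: "worth" (length 5)
One optimal edit sequence (insert/delete/substitute each cost 1):
  1. keep 'w'
  2. keep 'o'
  3. keep 'r'
  4. substitute 'l' -> 't'  (+1)
  5. substitute 'd' -> 'h'  (+1)
Total edit operations: 2
Edit distance = 2


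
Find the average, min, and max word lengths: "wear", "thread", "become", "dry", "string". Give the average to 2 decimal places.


Lengths: "wear"=4, "thread"=6, "become"=6, "dry"=3, "string"=6
Sum = 25, Count = 5
Average = 25/5 = 5.00
= avg=5.00, min=3, max=6


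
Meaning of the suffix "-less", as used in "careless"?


Suffix: -less
Example: careless = care + -less
Meaning = without


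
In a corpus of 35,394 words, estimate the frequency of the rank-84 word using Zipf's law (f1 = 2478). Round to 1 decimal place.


Zipf's law: f(r) = f(1) / r
f(1) = 2478
f(84) = 2478 / 84
= 29.5 occurrences


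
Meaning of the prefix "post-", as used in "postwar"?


Prefix: post-
Example: postwar = post- + war
Meaning = after


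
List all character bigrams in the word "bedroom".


Word: "bedroom" (length 7)
Number of bigrams = 7 - 2 + 1 = 6
  Position 0: "be"
  Position 1: "ed"
  Position 2: "dr"
  Position 3: "ro"
  Position 4: "oo"
  Position 5: "om"
Bigrams = "be", "ed", "dr", "ro", "oo", "om"


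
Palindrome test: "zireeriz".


Word: "zireeriz"
Reversed: "zireeriz"
Forward == Backward? zireeriz == zireeriz
Palindrome = Yes


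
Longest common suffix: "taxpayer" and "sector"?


Word 1: "taxpayer"
Word 2: "sector"
Comparing from end:
  Pos -1: 'r' == 'r'
  Pos -2: 'e' != 'o' (stop)
LCS = "r" (length 1)


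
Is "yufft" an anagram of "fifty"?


Word 1: "fifty" → sorted: ffity
Word 2: "yufft" → sorted: fftuy
Same letters? ffity != fftuy
Anagram = No


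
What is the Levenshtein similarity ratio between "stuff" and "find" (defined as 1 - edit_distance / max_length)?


Word 1: "stuff" (length 5)
Word 2: "find" (length 4)
One optimal edit sequence:
  1. delete 's'  (+1)
  2. substitute 't' -> 'f'  (+1)
  3. substitute 'u' -> 'i'  (+1)
  4. substitute 'f' -> 'n'  (+1)
  5. substitute 'f' -> 'd'  (+1)
Edit distance = 5
Max length = max(5, 4) = 5
Similarity = 1 - 5/5
= 0.0000


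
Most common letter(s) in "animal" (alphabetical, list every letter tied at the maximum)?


Word: "animal"
Letter counts:
  'a': 2
  'i': 1
  'l': 1
  'm': 1
  'n': 1
Maximum count = 2
Most frequent = 'a' (2 times each)


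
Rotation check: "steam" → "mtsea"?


Word: "steam", Candidate: "mtsea"
Method: check if candidate is substring of word+word
"steamsteam" contains "mtsea"? No
Is rotation = No


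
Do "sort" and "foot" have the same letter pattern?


Pattern of "sort": [0, 1, 2, 3]
Pattern of "foot": [0, 1, 1, 2]
Patterns do not match
Same pattern = No


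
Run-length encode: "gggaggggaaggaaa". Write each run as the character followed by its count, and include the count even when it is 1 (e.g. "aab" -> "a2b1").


String: "gggaggggaaggaaa"
Scanning for consecutive runs:
  'g' x 3
  'a' x 1
  'g' x 4
  'a' x 2
  'g' x 2
  'a' x 3
RLE = "g3a1g4a2g2a3"


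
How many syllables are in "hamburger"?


Word: "hamburger"
Syllable breakdown: ham-bur-ger
Counting: 3 parts
= 3 syllables


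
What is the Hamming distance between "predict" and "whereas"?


Comparing character by character (same length = 7):
  Pos 0: 'p' vs 'w' !=
  Pos 1: 'r' vs 'h' !=
  Pos 2: 'e' vs 'e' =
  Pos 3: 'd' vs 'r' !=
  Pos 4: 'i' vs 'e' !=
  Pos 5: 'c' vs 'a' !=
  Pos 6: 't' vs 's' !=
Hamming distance = 6


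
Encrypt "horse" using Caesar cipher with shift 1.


Word: "horse"
Shift: 1
Each letter → (letter + shift) mod 26:
  'h' (7) + 1 = 8 → 'i'
  'o' (14) + 1 = 15 → 'p'
  'r' (17) + 1 = 18 → 's'
  's' (18) + 1 = 19 → 't'
  'e' (4) + 1 = 5 → 'f'
Result = "ipstf"


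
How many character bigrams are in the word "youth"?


Word: "youth" (length 5)
Number of 2-grams = length - 2 + 1 = 5 - 2 + 1
= 4


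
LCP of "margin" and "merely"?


Word 1: "margin"
Word 2: "merely"
Comparing from start:
  Pos 0: 'm' == 'm'
  Pos 1: 'a' != 'e' (stop)
LCP = "m" (length 1)


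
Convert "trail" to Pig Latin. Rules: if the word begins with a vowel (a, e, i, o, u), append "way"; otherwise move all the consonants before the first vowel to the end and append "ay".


Word: "trail"
Starts with consonant(s) → move to end, add 'ay'
Consonant cluster: "tr"
Pig Latin = "ailtray"


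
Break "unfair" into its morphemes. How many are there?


Word: "unfair"
Morphemes: un- | fair
Each morpheme carries meaning
= 2 morphemes


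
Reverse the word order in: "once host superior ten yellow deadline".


Original: "once host superior ten yellow deadline"
Words (1..n): once | host | superior | ten | yellow | deadline
Reversed (n..1): deadline | yellow | ten | superior | host | once
Result = "deadline yellow ten superior host once"


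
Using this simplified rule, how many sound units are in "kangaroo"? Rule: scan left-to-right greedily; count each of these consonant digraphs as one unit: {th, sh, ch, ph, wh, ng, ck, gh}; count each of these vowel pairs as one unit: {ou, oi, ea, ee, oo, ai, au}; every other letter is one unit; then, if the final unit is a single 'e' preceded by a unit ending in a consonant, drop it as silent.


Word: "kangaroo" (8 letters)
Left-to-right scan:
  (1) 'k' (letter)
  (2) 'a' (letter)
  (3) 'ng' (digraph)
  (4) 'a' (letter)
  (5) 'r' (letter)
  (6) 'oo' (vowel-pair)
Units from scan: 6
Sound units = 6 units


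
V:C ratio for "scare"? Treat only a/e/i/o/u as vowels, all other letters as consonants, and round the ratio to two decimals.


Word: "scare"
Vowels (a,e,i,o,u): 2
Consonants: 3
Ratio = 2/3
= 0.67


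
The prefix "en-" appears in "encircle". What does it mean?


Prefix: en-
Example: encircle = en- + circle
Meaning = cause to / put into


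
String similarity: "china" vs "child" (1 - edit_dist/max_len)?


Word 1: "china" (length 5)
Word 2: "child" (length 5)
One optimal edit sequence:
  1. keep 'c'
  2. keep 'h'
  3. keep 'i'
  4. substitute 'n' -> 'l'  (+1)
  5. substitute 'a' -> 'd'  (+1)
Edit distance = 2
Max length = max(5, 5) = 5
Similarity = 1 - 2/5
= 0.6000


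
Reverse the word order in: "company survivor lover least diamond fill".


Original: "company survivor lover least diamond fill"
Words (1..n): company | survivor | lover | least | diamond | fill
Reversed (n..1): fill | diamond | least | lover | survivor | company
Result = "fill diamond least lover survivor company"


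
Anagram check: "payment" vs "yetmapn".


Word 1: "payment" → sorted: aemnpty
Word 2: "yetmapn" → sorted: aemnpty
Same letters? aemnpty == aemnpty
Anagram = Yes


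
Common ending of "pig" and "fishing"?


Word 1: "pig"
Word 2: "fishing"
Comparing from end:
  Pos -1: 'g' == 'g'
  Pos -2: 'i' != 'n' (stop)
LCS = "g" (length 1)


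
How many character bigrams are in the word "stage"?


Word: "stage" (length 5)
Number of 2-grams = length - 2 + 1 = 5 - 2 + 1
= 4


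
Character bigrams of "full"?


Word: "full" (length 4)
Number of bigrams = 4 - 2 + 1 = 3
  Position 0: "fu"
  Position 1: "ul"
  Position 2: "ll"
Bigrams = "fu", "ul", "ll"


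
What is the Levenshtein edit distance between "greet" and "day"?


Word 1: "greet" (length 5)
Word 2: "day" (length 3)
One optimal edit sequence (insert/delete/substitute each cost 1):
  1. delete 'g'  (+1)
  2. delete 'r'  (+1)
  3. substitute 'e' -> 'd'  (+1)
  4. substitute 'e' -> 'a'  (+1)
  5. substitute 't' -> 'y'  (+1)
Total edit operations: 5
Edit distance = 5


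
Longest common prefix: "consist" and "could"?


Word 1: "consist"
Word 2: "could"
Comparing from start:
  Pos 0: 'c' == 'c'
  Pos 1: 'o' == 'o'
  Pos 2: 'n' != 'u' (stop)
LCP = "co" (length 2)


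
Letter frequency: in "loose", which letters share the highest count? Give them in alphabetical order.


Word: "loose"
Letter counts:
  'e': 1
  'l': 1
  'o': 2
  's': 1
Maximum count = 2
Most frequent = 'o' (2 times each)


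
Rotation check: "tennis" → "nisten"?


Word: "tennis", Candidate: "nisten"
Method: check if candidate is substring of word+word
"tennistennis" contains "nisten"? Yes
Is rotation = Yes


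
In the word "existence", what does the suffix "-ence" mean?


Suffix: -ence
Example: existence (exist + -ence)
Meaning = state of


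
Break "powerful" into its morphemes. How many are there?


Word: "powerful"
Morphemes: power / -ful
Each morpheme carries meaning
= 2 morphemes


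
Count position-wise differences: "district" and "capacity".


Comparing character by character (same length = 8):
  Pos 0: 'd' vs 'c' !=
  Pos 1: 'i' vs 'a' !=
  Pos 2: 's' vs 'p' !=
  Pos 3: 't' vs 'a' !=
  Pos 4: 'r' vs 'c' !=
  Pos 5: 'i' vs 'i' =
  Pos 6: 'c' vs 't' !=
  Pos 7: 't' vs 'y' !=
Hamming distance = 7


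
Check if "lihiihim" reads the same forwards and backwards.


Word: "lihiihim"
Reversed: "mihiihil"
Forward == Backward? lihiihim != mihiihil
Palindrome = No


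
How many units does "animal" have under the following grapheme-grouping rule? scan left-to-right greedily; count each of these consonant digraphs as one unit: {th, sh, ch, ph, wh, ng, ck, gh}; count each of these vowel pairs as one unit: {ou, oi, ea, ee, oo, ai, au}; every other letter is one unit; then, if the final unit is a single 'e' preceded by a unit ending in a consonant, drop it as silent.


Word: "animal" (6 letters)
Left-to-right scan:
  1. 'a' (letter)
  2. 'n' (letter)
  3. 'i' (letter)
  4. 'm' (letter)
  5. 'a' (letter)
  6. 'l' (letter)
Units from scan: 6
Sound units = 6 units


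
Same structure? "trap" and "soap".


Pattern of "trap": [0, 1, 2, 3]
Pattern of "soap": [0, 1, 2, 3]
Patterns match
Same pattern = Yes


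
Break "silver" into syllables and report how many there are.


Word: "silver"
Syllable breakdown: sil | ver
Counting: 2 parts
= 2 syllables


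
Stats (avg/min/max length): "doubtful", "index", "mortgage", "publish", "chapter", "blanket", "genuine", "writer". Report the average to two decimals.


Lengths: "doubtful"=8, "index"=5, "mortgage"=8, "publish"=7, "chapter"=7, "blanket"=7, "genuine"=7, "writer"=6
Sum = 55, Count = 8
Average = 55/8 = 6.88
= avg=6.88, min=5, max=8


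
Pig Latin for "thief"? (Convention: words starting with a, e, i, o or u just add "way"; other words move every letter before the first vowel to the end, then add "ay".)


Word: "thief"
Starts with consonant(s) → move to end, add 'ay'
Consonant cluster: "th"
Pig Latin = "iefthay"


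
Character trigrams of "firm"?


Word: "firm" (length 4)
Number of trigrams = 4 - 3 + 1 = 2
  Position 0: "fir"
  Position 1: "irm"
Trigrams = "fir", "irm"


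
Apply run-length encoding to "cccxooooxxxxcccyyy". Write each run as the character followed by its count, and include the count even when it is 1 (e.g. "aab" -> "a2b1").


String: "cccxooooxxxxcccyyy"
Scanning for consecutive runs:
  'c' x 3
  'x' x 1
  'o' x 4
  'x' x 4
  'c' x 3
  'y' x 3
RLE = "c3x1o4x4c3y3"


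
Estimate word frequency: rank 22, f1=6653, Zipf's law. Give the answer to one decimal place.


Zipf's law: f(r) = f(1) / r
f(1) = 6653
f(22) = 6653 / 22
= 302.4 occurrences


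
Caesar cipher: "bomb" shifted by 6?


Word: "bomb"
Shift: 6
Each letter → (letter + shift) mod 26:
  'b' (1) + 6 = 7 → 'h'
  'o' (14) + 6 = 20 → 'u'
  'm' (12) + 6 = 18 → 's'
  'b' (1) + 6 = 7 → 'h'
Result = "hush"


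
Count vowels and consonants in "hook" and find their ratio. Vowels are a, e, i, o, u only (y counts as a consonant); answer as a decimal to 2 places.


Word: "hook"
Vowels (a,e,i,o,u): 2
Consonants: 2
Ratio = 2/2
= 1.00


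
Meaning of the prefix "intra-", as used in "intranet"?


Prefix: intra-
Example: intranet = intra- + net
Meaning = within


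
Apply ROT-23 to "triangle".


Word: "triangle"
Shift: 23
Each letter → (letter + shift) mod 26:
  't' (19) + 23 = 16 → 'q'
  'r' (17) + 23 = 14 → 'o'
  'i' (8) + 23 = 5 → 'f'
  'a' (0) + 23 = 23 → 'x'
  'n' (13) + 23 = 10 → 'k'
  'g' (6) + 23 = 3 → 'd'
  'l' (11) + 23 = 8 → 'i'
  'e' (4) + 23 = 1 → 'b'
Result = "qofxkdib"


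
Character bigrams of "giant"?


Word: "giant" (length 5)
Number of bigrams = 5 - 2 + 1 = 4
  Position 0: "gi"
  Position 1: "ia"
  Position 2: "an"
  Position 3: "nt"
Bigrams = "gi", "ia", "an", "nt"


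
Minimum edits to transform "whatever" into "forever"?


Word 1: "whatever" (length 8)
Word 2: "forever" (length 7)
One optimal edit sequence (insert/delete/substitute each cost 1):
  1. delete 'w'  (+1)
  2. substitute 'h' -> 'f'  (+1)
  3. substitute 'a' -> 'o'  (+1)
  4. substitute 't' -> 'r'  (+1)
  5. keep 'e'
  6. keep 'v'
  7. keep 'e'
  8. keep 'r'
Total edit operations: 4
Edit distance = 4


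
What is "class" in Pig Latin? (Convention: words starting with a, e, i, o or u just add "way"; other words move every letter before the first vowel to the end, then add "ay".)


Word: "class"
Starts with consonant(s) → move to end, add 'ay'
Consonant cluster: "cl"
Pig Latin = "assclay"


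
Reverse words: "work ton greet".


Original: "work ton greet"
Words (1..n): work | ton | greet
Reversed (n..1): greet | ton | work
Result = "greet ton work"


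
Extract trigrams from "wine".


Word: "wine" (length 4)
Number of trigrams = 4 - 3 + 1 = 2
  Position 0: "win"
  Position 1: "ine"
Trigrams = "win", "ine"


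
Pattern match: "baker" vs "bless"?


Pattern of "baker": [0, 1, 2, 3, 4]
Pattern of "bless": [0, 1, 2, 3, 3]
Patterns do not match
Same pattern = No


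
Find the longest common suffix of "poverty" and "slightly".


Word 1: "poverty"
Word 2: "slightly"
Comparing from end:
  Pos -1: 'y' == 'y'
  Pos -2: 't' != 'l' (stop)
LCS = "y" (length 1)


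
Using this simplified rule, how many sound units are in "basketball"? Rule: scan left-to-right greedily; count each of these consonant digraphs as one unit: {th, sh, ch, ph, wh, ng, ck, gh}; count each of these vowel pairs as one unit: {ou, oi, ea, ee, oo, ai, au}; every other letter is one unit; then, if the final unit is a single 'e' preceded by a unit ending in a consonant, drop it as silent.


Word: "basketball" (10 letters)
Left-to-right scan:
  1. 'b' (letter)
  2. 'a' (letter)
  3. 's' (letter)
  4. 'k' (letter)
  5. 'e' (letter)
  6. 't' (letter)
  7. 'b' (letter)
  8. 'a' (letter)
  9. 'l' (letter)
  10. 'l' (letter)
Units from scan: 10
Sound units = 10 units


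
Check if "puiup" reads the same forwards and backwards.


Word: "puiup"
Reversed: "puiup"
Forward == Backward? puiup == puiup
Palindrome = Yes


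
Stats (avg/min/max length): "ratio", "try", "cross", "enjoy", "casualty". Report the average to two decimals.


Lengths: "ratio"=5, "try"=3, "cross"=5, "enjoy"=5, "casualty"=8
Sum = 26, Count = 5
Average = 26/5 = 5.20
= avg=5.20, min=3, max=8


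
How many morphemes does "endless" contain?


Word: "endless"
Morphemes: end + -less
Each morpheme carries meaning
= 2 morphemes


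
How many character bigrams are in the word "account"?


Word: "account" (length 7)
Number of 2-grams = length - 2 + 1 = 7 - 2 + 1
= 6


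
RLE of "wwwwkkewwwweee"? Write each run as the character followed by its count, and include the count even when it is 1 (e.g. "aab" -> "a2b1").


String: "wwwwkkewwwweee"
Scanning for consecutive runs:
  'w' x 4
  'k' x 2
  'e' x 1
  'w' x 4
  'e' x 3
RLE = "w4k2e1w4e3"


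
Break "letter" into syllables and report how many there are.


Word: "letter"
Syllable breakdown: let · ter
Counting: 2 parts
= 2 syllables


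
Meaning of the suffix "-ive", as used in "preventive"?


Suffix: -ive
Example: preventive (prevent + -ive)
Meaning = tending to


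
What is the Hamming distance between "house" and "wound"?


Comparing character by character (same length = 5):
  Pos 0: 'h' vs 'w' !=
  Pos 1: 'o' vs 'o' =
  Pos 2: 'u' vs 'u' =
  Pos 3: 's' vs 'n' !=
  Pos 4: 'e' vs 'd' !=
Hamming distance = 3


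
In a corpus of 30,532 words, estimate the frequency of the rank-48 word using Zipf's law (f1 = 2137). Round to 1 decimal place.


Zipf's law: f(r) = f(1) / r
f(1) = 2137
f(48) = 2137 / 48
= 44.5 occurrences


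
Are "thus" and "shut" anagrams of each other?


Word 1: "thus" → sorted: hstu
Word 2: "shut" → sorted: hstu
Same letters? hstu == hstu
Anagram = Yes


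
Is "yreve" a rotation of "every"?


Word: "every", Candidate: "yreve"
Method: check if candidate is substring of word+word
"everyevery" contains "yreve"? No
Is rotation = No


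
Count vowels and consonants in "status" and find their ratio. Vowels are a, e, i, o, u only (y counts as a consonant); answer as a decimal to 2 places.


Word: "status"
Vowels (a,e,i,o,u): 2
Consonants: 4
Ratio = 2/4
= 0.50


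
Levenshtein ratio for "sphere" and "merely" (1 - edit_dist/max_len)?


Word 1: "sphere" (length 6)
Word 2: "merely" (length 6)
One optimal edit sequence:
  1. substitute 's' -> 'm'  (+1)
  2. substitute 'p' -> 'e'  (+1)
  3. substitute 'h' -> 'r'  (+1)
  4. keep 'e'
  5. substitute 'r' -> 'l'  (+1)
  6. substitute 'e' -> 'y'  (+1)
Edit distance = 5
Max length = max(6, 6) = 6
Similarity = 1 - 5/6
= 0.1667


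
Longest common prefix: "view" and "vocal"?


Word 1: "view"
Word 2: "vocal"
Comparing from start:
  Pos 0: 'v' == 'v'
  Pos 1: 'i' != 'o' (stop)
LCP = "v" (length 1)


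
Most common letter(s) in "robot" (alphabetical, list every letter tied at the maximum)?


Word: "robot"
Letter counts:
  'b': 1
  'o': 2
  'r': 1
  't': 1
Maximum count = 2
Most frequent = 'o' (2 times each)


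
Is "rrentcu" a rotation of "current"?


Word: "current", Candidate: "rrentcu"
Method: check if candidate is substring of word+word
"currentcurrent" contains "rrentcu"? Yes
Is rotation = Yes


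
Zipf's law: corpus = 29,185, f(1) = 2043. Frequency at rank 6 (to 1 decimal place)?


Zipf's law: f(r) = f(1) / r
f(1) = 2043
f(6) = 2043 / 6
= 340.5 occurrences


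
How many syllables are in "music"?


Word: "music"
Syllable breakdown: mu | sic
Counting: 2 parts
= 2 syllables


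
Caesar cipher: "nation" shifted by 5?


Word: "nation"
Shift: 5
Each letter → (letter + shift) mod 26:
  'n' (13) + 5 = 18 → 's'
  'a' (0) + 5 = 5 → 'f'
  't' (19) + 5 = 24 → 'y'
  'i' (8) + 5 = 13 → 'n'
  'o' (14) + 5 = 19 → 't'
  'n' (13) + 5 = 18 → 's'
Result = "sfynts"


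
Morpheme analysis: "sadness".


Word: "sadness"
Morphemes: sad + -ness
Each morpheme carries meaning
= 2 morphemes


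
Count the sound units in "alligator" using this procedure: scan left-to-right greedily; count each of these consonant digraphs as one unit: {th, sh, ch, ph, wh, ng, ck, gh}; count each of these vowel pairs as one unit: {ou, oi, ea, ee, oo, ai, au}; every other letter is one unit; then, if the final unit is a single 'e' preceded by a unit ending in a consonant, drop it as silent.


Word: "alligator" (9 letters)
Left-to-right scan:
  (1) 'a' (letter)
  (2) 'l' (letter)
  (3) 'l' (letter)
  (4) 'i' (letter)
  (5) 'g' (letter)
  (6) 'a' (letter)
  (7) 't' (letter)
  (8) 'o' (letter)
  (9) 'r' (letter)
Units from scan: 9
Sound units = 9 units


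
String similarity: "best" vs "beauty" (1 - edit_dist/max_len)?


Word 1: "best" (length 4)
Word 2: "beauty" (length 6)
One optimal edit sequence:
  1. keep 'b'
  2. keep 'e'
  3. insert 'a'  (+1)
  4. substitute 's' -> 'u'  (+1)
  5. keep 't'
  6. insert 'y'  (+1)
Edit distance = 3
Max length = max(4, 6) = 6
Similarity = 1 - 3/6
= 0.5000


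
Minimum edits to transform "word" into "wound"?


Word 1: "word" (length 4)
Word 2: "wound" (length 5)
One optimal edit sequence (insert/delete/substitute each cost 1):
  1. keep 'w'
  2. keep 'o'
  3. insert 'u'  (+1)
  4. substitute 'r' -> 'n'  (+1)
  5. keep 'd'
Total edit operations: 2
Edit distance = 2


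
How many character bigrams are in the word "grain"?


Word: "grain" (length 5)
Number of 2-grams = length - 2 + 1 = 5 - 2 + 1
= 4


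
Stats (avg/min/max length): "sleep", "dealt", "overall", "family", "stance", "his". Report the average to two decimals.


Lengths: "sleep"=5, "dealt"=5, "overall"=7, "family"=6, "stance"=6, "his"=3
Sum = 32, Count = 6
Average = 32/6 = 5.33
= avg=5.33, min=3, max=7


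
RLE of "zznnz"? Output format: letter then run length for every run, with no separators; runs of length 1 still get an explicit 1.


String: "zznnz"
Scanning for consecutive runs:
  'z' x 2
  'n' x 2
  'z' x 1
RLE = "z2n2z1"


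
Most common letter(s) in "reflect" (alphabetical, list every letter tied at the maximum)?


Word: "reflect"
Letter counts:
  'c': 1
  'e': 2
  'f': 1
  'l': 1
  'r': 1
  't': 1
Maximum count = 2
Most frequent = 'e' (2 times each)


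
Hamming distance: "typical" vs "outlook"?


Comparing character by character (same length = 7):
  Pos 0: 't' vs 'o' !=
  Pos 1: 'y' vs 'u' !=
  Pos 2: 'p' vs 't' !=
  Pos 3: 'i' vs 'l' !=
  Pos 4: 'c' vs 'o' !=
  Pos 5: 'a' vs 'o' !=
  Pos 6: 'l' vs 'k' !=
Hamming distance = 7


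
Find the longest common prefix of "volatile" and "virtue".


Word 1: "volatile"
Word 2: "virtue"
Comparing from start:
  Pos 0: 'v' == 'v'
  Pos 1: 'o' != 'i' (stop)
LCP = "v" (length 1)


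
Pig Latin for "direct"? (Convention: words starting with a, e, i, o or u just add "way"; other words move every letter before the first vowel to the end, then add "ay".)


Word: "direct"
Starts with consonant(s) → move to end, add 'ay'
Consonant cluster: "d"
Pig Latin = "irectday"


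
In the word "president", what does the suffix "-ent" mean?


Suffix: -ent
Example: president (preside + -ent, with a spelling change)
Meaning = one who / that which


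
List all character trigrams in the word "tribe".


Word: "tribe" (length 5)
Number of trigrams = 5 - 3 + 1 = 3
  Position 0: "tri"
  Position 1: "rib"
  Position 2: "ibe"
Trigrams = "tri", "rib", "ibe"


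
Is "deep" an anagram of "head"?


Word 1: "head" → sorted: adeh
Word 2: "deep" → sorted: deep
Same letters? adeh != deep
Anagram = No


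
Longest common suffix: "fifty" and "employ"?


Word 1: "fifty"
Word 2: "employ"
Comparing from end:
  Pos -1: 'y' == 'y'
  Pos -2: 't' != 'o' (stop)
LCS = "y" (length 1)


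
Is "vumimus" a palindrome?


Word: "vumimus"
Reversed: "sumimuv"
Forward == Backward? vumimus != sumimuv
Palindrome = No


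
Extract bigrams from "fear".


Word: "fear" (length 4)
Number of bigrams = 4 - 2 + 1 = 3
  Position 0: "fe"
  Position 1: "ea"
  Position 2: "ar"
Bigrams = "fe", "ea", "ar"


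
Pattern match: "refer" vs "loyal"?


Pattern of "refer": [0, 1, 2, 1, 0]
Pattern of "loyal": [0, 1, 2, 3, 0]
Patterns do not match
Same pattern = No


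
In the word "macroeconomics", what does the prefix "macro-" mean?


Prefix: macro-
Example: macroeconomics = macro- + economics
Meaning = large


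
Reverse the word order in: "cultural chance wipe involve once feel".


Original: "cultural chance wipe involve once feel"
Words (1..n): cultural | chance | wipe | involve | once | feel
Reversed (n..1): feel | once | involve | wipe | chance | cultural
Result = "feel once involve wipe chance cultural"


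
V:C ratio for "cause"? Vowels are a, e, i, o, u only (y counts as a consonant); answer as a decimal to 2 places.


Word: "cause"
Vowels (a,e,i,o,u): 3
Consonants: 2
Ratio = 3/2
= 1.50


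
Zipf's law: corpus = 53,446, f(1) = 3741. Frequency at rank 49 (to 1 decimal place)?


Zipf's law: f(r) = f(1) / r
f(1) = 3741
f(49) = 3741 / 49
= 76.3 occurrences


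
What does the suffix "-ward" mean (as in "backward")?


Suffix: -ward
Example: backward = back + -ward
Meaning = in the direction of


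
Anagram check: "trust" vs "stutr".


Word 1: "trust" → sorted: rsttu
Word 2: "stutr" → sorted: rsttu
Same letters? rsttu == rsttu
Anagram = Yes
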